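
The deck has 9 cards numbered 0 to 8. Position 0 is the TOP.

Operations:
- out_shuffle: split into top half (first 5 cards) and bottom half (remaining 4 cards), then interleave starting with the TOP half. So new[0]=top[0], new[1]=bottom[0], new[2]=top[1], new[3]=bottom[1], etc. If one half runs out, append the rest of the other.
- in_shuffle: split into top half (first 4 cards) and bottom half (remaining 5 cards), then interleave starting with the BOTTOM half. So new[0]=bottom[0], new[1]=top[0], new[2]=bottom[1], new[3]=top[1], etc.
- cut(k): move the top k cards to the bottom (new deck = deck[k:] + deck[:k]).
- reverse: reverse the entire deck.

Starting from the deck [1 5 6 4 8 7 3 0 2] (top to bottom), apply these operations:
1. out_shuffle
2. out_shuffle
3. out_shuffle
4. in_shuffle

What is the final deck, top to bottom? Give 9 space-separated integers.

After op 1 (out_shuffle): [1 7 5 3 6 0 4 2 8]
After op 2 (out_shuffle): [1 0 7 4 5 2 3 8 6]
After op 3 (out_shuffle): [1 2 0 3 7 8 4 6 5]
After op 4 (in_shuffle): [7 1 8 2 4 0 6 3 5]

Answer: 7 1 8 2 4 0 6 3 5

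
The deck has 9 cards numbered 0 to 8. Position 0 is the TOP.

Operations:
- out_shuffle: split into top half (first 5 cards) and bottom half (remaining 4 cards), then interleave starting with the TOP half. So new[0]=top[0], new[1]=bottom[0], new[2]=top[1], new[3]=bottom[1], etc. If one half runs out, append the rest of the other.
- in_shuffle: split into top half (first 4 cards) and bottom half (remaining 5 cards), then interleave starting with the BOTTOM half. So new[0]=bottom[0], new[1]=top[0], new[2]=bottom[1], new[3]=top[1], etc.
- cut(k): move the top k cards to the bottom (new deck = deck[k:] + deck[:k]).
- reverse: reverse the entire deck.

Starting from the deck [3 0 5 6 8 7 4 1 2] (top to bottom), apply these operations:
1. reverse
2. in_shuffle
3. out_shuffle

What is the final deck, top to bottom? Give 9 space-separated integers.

After op 1 (reverse): [2 1 4 7 8 6 5 0 3]
After op 2 (in_shuffle): [8 2 6 1 5 4 0 7 3]
After op 3 (out_shuffle): [8 4 2 0 6 7 1 3 5]

Answer: 8 4 2 0 6 7 1 3 5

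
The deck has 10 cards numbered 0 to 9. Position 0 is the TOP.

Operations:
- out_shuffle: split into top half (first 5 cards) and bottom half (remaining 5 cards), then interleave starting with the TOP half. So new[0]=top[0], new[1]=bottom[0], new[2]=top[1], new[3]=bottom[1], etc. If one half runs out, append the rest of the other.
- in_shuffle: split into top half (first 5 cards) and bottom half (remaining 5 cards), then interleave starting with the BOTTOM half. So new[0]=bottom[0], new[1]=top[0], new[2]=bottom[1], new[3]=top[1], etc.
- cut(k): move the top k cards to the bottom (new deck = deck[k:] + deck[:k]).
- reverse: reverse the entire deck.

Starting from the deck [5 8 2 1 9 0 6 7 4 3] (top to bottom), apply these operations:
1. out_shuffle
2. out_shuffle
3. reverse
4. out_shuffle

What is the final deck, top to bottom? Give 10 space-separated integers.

Answer: 3 8 2 1 9 0 6 7 4 5

Derivation:
After op 1 (out_shuffle): [5 0 8 6 2 7 1 4 9 3]
After op 2 (out_shuffle): [5 7 0 1 8 4 6 9 2 3]
After op 3 (reverse): [3 2 9 6 4 8 1 0 7 5]
After op 4 (out_shuffle): [3 8 2 1 9 0 6 7 4 5]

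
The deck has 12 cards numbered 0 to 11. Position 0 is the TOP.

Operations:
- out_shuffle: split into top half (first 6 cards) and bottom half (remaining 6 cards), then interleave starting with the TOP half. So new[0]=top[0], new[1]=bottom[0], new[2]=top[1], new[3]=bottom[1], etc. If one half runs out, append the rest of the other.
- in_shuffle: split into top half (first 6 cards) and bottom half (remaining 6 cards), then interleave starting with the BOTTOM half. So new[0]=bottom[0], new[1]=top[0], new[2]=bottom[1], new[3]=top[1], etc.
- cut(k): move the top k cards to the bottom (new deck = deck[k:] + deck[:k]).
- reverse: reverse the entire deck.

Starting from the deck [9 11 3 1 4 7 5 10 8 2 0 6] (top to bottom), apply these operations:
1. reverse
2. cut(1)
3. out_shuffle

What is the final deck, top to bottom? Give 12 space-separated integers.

Answer: 0 4 2 1 8 3 10 11 5 9 7 6

Derivation:
After op 1 (reverse): [6 0 2 8 10 5 7 4 1 3 11 9]
After op 2 (cut(1)): [0 2 8 10 5 7 4 1 3 11 9 6]
After op 3 (out_shuffle): [0 4 2 1 8 3 10 11 5 9 7 6]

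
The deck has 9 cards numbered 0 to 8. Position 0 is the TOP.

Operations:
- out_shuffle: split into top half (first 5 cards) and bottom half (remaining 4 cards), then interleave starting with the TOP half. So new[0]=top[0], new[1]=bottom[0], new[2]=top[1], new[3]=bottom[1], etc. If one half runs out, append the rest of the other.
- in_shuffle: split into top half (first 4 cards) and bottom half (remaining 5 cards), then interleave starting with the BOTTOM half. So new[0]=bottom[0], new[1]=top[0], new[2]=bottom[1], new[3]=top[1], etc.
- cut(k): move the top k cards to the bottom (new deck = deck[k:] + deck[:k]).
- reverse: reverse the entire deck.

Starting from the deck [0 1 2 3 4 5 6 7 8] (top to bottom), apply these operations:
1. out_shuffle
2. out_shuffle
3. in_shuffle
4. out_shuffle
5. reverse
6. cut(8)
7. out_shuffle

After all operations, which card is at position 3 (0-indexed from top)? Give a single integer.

Answer: 4

Derivation:
After op 1 (out_shuffle): [0 5 1 6 2 7 3 8 4]
After op 2 (out_shuffle): [0 7 5 3 1 8 6 4 2]
After op 3 (in_shuffle): [1 0 8 7 6 5 4 3 2]
After op 4 (out_shuffle): [1 5 0 4 8 3 7 2 6]
After op 5 (reverse): [6 2 7 3 8 4 0 5 1]
After op 6 (cut(8)): [1 6 2 7 3 8 4 0 5]
After op 7 (out_shuffle): [1 8 6 4 2 0 7 5 3]
Position 3: card 4.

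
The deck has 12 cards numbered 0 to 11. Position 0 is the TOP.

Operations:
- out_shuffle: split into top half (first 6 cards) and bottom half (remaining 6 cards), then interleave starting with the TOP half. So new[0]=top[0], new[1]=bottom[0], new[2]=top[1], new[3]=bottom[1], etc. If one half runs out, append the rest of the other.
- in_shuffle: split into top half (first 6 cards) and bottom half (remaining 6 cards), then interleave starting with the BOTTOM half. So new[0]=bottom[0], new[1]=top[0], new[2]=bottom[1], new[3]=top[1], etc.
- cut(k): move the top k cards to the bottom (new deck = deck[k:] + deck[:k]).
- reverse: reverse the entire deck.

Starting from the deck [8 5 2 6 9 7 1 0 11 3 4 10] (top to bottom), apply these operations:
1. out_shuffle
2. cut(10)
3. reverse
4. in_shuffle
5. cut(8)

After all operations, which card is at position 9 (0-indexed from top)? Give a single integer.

After op 1 (out_shuffle): [8 1 5 0 2 11 6 3 9 4 7 10]
After op 2 (cut(10)): [7 10 8 1 5 0 2 11 6 3 9 4]
After op 3 (reverse): [4 9 3 6 11 2 0 5 1 8 10 7]
After op 4 (in_shuffle): [0 4 5 9 1 3 8 6 10 11 7 2]
After op 5 (cut(8)): [10 11 7 2 0 4 5 9 1 3 8 6]
Position 9: card 3.

Answer: 3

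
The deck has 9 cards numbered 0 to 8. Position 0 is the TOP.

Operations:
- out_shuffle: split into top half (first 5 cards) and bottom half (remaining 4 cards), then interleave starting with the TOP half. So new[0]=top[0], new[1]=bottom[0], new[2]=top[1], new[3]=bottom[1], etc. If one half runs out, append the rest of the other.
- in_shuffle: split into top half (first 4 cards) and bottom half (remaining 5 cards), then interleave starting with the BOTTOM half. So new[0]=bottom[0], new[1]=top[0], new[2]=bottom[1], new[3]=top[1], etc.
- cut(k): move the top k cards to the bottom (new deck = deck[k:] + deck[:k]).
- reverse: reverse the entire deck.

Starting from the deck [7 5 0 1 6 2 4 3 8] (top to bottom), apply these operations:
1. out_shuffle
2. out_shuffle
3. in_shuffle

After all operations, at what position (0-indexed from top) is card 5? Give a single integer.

Answer: 0

Derivation:
After op 1 (out_shuffle): [7 2 5 4 0 3 1 8 6]
After op 2 (out_shuffle): [7 3 2 1 5 8 4 6 0]
After op 3 (in_shuffle): [5 7 8 3 4 2 6 1 0]
Card 5 is at position 0.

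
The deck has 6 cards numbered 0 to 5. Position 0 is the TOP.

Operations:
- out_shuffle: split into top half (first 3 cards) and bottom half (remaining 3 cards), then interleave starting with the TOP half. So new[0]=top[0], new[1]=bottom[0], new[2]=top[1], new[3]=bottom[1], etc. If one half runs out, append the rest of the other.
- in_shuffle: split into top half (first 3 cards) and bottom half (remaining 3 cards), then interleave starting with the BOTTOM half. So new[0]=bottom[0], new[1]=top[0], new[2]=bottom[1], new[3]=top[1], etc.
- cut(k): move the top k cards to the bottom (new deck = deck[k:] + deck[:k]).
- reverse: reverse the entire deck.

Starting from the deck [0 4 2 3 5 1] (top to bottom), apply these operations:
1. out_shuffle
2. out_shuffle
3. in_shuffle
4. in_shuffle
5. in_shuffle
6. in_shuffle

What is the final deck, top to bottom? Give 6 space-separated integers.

Answer: 2 0 4 5 1 3

Derivation:
After op 1 (out_shuffle): [0 3 4 5 2 1]
After op 2 (out_shuffle): [0 5 3 2 4 1]
After op 3 (in_shuffle): [2 0 4 5 1 3]
After op 4 (in_shuffle): [5 2 1 0 3 4]
After op 5 (in_shuffle): [0 5 3 2 4 1]
After op 6 (in_shuffle): [2 0 4 5 1 3]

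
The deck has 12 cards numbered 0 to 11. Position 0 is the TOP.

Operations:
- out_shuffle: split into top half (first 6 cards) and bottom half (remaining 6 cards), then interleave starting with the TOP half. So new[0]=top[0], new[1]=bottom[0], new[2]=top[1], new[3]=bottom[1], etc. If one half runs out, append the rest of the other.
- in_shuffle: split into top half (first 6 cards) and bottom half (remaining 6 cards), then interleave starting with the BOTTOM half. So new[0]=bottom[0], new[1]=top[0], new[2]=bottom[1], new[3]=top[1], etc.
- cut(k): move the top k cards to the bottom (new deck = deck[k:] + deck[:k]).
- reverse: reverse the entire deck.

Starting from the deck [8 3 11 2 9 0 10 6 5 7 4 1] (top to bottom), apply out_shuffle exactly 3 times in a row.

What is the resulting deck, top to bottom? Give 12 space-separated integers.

Answer: 8 6 2 4 10 11 7 0 3 5 9 1

Derivation:
After op 1 (out_shuffle): [8 10 3 6 11 5 2 7 9 4 0 1]
After op 2 (out_shuffle): [8 2 10 7 3 9 6 4 11 0 5 1]
After op 3 (out_shuffle): [8 6 2 4 10 11 7 0 3 5 9 1]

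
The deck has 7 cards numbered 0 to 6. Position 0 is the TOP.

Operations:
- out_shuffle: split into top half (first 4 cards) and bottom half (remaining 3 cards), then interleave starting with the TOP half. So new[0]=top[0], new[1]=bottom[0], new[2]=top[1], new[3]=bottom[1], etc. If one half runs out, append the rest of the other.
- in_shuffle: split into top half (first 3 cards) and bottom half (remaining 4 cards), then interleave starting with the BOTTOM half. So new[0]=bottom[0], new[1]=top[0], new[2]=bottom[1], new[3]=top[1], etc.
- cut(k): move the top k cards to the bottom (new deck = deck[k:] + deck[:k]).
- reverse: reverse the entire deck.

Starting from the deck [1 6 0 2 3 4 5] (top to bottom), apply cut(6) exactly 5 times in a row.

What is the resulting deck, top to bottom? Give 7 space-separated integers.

After op 1 (cut(6)): [5 1 6 0 2 3 4]
After op 2 (cut(6)): [4 5 1 6 0 2 3]
After op 3 (cut(6)): [3 4 5 1 6 0 2]
After op 4 (cut(6)): [2 3 4 5 1 6 0]
After op 5 (cut(6)): [0 2 3 4 5 1 6]

Answer: 0 2 3 4 5 1 6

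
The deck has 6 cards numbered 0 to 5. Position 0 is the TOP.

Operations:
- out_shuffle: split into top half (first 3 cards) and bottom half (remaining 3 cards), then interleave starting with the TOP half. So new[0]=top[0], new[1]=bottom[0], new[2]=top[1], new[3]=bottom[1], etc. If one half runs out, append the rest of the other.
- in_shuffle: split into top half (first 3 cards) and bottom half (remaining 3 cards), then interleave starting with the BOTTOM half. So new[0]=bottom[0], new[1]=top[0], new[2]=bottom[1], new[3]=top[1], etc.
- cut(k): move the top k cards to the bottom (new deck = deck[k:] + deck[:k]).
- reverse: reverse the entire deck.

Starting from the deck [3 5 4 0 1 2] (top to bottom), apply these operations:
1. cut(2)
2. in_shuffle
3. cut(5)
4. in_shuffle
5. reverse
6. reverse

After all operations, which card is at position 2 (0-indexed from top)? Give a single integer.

Answer: 0

Derivation:
After op 1 (cut(2)): [4 0 1 2 3 5]
After op 2 (in_shuffle): [2 4 3 0 5 1]
After op 3 (cut(5)): [1 2 4 3 0 5]
After op 4 (in_shuffle): [3 1 0 2 5 4]
After op 5 (reverse): [4 5 2 0 1 3]
After op 6 (reverse): [3 1 0 2 5 4]
Position 2: card 0.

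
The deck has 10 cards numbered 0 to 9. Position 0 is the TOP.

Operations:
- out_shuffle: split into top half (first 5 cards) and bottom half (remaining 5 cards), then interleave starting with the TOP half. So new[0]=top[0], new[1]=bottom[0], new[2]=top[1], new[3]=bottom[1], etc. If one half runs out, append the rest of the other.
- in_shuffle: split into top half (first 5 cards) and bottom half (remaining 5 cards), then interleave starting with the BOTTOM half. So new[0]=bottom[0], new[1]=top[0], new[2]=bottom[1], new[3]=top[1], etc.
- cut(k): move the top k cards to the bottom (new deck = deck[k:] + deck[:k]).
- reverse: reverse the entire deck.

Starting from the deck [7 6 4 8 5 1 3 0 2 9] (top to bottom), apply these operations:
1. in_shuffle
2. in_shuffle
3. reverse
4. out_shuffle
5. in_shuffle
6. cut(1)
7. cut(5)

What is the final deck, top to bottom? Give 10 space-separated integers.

After op 1 (in_shuffle): [1 7 3 6 0 4 2 8 9 5]
After op 2 (in_shuffle): [4 1 2 7 8 3 9 6 5 0]
After op 3 (reverse): [0 5 6 9 3 8 7 2 1 4]
After op 4 (out_shuffle): [0 8 5 7 6 2 9 1 3 4]
After op 5 (in_shuffle): [2 0 9 8 1 5 3 7 4 6]
After op 6 (cut(1)): [0 9 8 1 5 3 7 4 6 2]
After op 7 (cut(5)): [3 7 4 6 2 0 9 8 1 5]

Answer: 3 7 4 6 2 0 9 8 1 5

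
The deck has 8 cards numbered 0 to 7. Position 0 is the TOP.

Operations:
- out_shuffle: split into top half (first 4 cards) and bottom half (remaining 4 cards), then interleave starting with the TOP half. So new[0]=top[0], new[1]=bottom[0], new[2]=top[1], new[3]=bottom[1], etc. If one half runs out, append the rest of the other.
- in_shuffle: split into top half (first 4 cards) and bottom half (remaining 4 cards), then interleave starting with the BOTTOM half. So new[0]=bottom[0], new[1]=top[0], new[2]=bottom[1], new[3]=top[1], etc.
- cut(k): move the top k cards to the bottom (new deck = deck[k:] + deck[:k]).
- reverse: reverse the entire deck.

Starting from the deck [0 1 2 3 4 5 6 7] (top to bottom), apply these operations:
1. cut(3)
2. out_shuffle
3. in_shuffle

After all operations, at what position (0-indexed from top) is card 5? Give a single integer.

After op 1 (cut(3)): [3 4 5 6 7 0 1 2]
After op 2 (out_shuffle): [3 7 4 0 5 1 6 2]
After op 3 (in_shuffle): [5 3 1 7 6 4 2 0]
Card 5 is at position 0.

Answer: 0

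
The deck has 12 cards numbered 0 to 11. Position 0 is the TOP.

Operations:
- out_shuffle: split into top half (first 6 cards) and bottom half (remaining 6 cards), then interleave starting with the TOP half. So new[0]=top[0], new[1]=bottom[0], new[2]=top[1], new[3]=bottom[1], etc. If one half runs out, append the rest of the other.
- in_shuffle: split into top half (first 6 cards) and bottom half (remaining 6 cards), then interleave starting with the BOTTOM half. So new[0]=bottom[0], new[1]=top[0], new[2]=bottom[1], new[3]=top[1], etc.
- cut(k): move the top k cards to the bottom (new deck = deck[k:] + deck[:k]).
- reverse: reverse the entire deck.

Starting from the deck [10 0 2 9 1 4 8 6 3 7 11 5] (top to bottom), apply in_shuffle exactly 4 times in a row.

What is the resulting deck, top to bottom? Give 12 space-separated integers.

Answer: 3 1 10 7 4 0 11 8 2 5 6 9

Derivation:
After op 1 (in_shuffle): [8 10 6 0 3 2 7 9 11 1 5 4]
After op 2 (in_shuffle): [7 8 9 10 11 6 1 0 5 3 4 2]
After op 3 (in_shuffle): [1 7 0 8 5 9 3 10 4 11 2 6]
After op 4 (in_shuffle): [3 1 10 7 4 0 11 8 2 5 6 9]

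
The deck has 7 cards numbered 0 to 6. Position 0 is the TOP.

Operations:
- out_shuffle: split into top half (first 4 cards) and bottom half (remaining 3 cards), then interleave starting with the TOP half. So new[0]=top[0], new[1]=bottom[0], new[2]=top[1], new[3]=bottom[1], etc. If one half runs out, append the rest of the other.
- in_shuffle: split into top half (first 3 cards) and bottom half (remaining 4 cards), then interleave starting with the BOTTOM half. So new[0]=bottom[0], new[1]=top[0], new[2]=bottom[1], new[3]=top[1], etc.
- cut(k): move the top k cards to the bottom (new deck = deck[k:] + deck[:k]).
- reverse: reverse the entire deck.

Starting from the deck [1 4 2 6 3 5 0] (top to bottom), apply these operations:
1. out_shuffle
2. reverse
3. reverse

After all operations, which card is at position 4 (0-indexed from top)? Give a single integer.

After op 1 (out_shuffle): [1 3 4 5 2 0 6]
After op 2 (reverse): [6 0 2 5 4 3 1]
After op 3 (reverse): [1 3 4 5 2 0 6]
Position 4: card 2.

Answer: 2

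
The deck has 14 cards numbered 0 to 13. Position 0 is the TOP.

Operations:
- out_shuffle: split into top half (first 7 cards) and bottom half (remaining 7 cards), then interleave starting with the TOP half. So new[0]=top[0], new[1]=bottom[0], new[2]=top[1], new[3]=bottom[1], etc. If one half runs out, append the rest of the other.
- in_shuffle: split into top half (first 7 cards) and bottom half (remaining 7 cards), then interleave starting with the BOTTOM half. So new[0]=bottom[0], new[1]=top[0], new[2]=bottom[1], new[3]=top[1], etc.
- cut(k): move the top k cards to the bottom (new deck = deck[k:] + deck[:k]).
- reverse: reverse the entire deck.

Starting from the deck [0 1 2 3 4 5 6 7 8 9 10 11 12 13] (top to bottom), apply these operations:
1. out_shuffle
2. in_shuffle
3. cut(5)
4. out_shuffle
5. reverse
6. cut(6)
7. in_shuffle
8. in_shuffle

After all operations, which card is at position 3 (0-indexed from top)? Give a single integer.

Answer: 0

Derivation:
After op 1 (out_shuffle): [0 7 1 8 2 9 3 10 4 11 5 12 6 13]
After op 2 (in_shuffle): [10 0 4 7 11 1 5 8 12 2 6 9 13 3]
After op 3 (cut(5)): [1 5 8 12 2 6 9 13 3 10 0 4 7 11]
After op 4 (out_shuffle): [1 13 5 3 8 10 12 0 2 4 6 7 9 11]
After op 5 (reverse): [11 9 7 6 4 2 0 12 10 8 3 5 13 1]
After op 6 (cut(6)): [0 12 10 8 3 5 13 1 11 9 7 6 4 2]
After op 7 (in_shuffle): [1 0 11 12 9 10 7 8 6 3 4 5 2 13]
After op 8 (in_shuffle): [8 1 6 0 3 11 4 12 5 9 2 10 13 7]
Position 3: card 0.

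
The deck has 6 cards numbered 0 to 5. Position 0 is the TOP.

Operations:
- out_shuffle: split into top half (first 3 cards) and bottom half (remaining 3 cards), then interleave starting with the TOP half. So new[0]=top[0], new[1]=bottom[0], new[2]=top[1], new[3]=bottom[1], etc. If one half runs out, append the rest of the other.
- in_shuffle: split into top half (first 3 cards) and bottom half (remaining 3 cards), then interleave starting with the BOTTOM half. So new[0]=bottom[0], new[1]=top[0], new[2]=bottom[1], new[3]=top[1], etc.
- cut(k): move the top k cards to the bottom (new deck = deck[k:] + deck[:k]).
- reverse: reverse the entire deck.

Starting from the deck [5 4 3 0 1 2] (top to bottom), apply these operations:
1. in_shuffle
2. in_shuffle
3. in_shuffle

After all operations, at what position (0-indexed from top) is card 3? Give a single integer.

Answer: 2

Derivation:
After op 1 (in_shuffle): [0 5 1 4 2 3]
After op 2 (in_shuffle): [4 0 2 5 3 1]
After op 3 (in_shuffle): [5 4 3 0 1 2]
Card 3 is at position 2.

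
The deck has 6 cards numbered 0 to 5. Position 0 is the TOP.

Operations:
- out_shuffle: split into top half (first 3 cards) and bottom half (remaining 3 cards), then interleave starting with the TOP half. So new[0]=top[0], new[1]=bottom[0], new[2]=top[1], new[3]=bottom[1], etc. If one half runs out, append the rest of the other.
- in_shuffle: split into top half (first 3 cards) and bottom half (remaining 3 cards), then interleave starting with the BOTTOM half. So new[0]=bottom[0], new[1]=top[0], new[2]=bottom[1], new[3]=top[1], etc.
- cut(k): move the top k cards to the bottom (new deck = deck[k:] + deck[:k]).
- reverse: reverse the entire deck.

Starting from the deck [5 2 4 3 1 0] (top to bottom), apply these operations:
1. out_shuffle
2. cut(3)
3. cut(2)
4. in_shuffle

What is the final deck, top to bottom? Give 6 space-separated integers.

Answer: 2 0 1 5 4 3

Derivation:
After op 1 (out_shuffle): [5 3 2 1 4 0]
After op 2 (cut(3)): [1 4 0 5 3 2]
After op 3 (cut(2)): [0 5 3 2 1 4]
After op 4 (in_shuffle): [2 0 1 5 4 3]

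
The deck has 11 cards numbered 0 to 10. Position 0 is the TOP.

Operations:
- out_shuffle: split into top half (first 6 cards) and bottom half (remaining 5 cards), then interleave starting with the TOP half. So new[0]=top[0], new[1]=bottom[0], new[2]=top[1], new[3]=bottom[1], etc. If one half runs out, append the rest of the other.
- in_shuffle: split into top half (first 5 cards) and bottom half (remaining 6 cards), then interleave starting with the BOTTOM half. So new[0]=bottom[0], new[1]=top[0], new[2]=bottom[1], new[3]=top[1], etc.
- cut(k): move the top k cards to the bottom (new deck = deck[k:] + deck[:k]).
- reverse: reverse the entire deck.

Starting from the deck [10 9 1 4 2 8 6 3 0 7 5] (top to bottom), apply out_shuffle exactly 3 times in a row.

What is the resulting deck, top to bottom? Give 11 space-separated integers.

After op 1 (out_shuffle): [10 6 9 3 1 0 4 7 2 5 8]
After op 2 (out_shuffle): [10 4 6 7 9 2 3 5 1 8 0]
After op 3 (out_shuffle): [10 3 4 5 6 1 7 8 9 0 2]

Answer: 10 3 4 5 6 1 7 8 9 0 2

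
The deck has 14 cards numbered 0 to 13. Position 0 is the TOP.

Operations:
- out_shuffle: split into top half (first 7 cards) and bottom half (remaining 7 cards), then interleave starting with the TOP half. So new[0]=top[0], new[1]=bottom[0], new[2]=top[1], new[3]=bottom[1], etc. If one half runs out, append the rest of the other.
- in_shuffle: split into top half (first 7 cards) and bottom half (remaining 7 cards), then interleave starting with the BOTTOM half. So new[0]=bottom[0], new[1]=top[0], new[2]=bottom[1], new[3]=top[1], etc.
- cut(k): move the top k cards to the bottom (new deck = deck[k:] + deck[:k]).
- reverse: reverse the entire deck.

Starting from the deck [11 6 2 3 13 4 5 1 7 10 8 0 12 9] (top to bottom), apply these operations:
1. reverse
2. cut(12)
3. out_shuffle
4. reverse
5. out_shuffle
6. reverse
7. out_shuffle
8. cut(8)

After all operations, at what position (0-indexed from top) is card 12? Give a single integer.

Answer: 3

Derivation:
After op 1 (reverse): [9 12 0 8 10 7 1 5 4 13 3 2 6 11]
After op 2 (cut(12)): [6 11 9 12 0 8 10 7 1 5 4 13 3 2]
After op 3 (out_shuffle): [6 7 11 1 9 5 12 4 0 13 8 3 10 2]
After op 4 (reverse): [2 10 3 8 13 0 4 12 5 9 1 11 7 6]
After op 5 (out_shuffle): [2 12 10 5 3 9 8 1 13 11 0 7 4 6]
After op 6 (reverse): [6 4 7 0 11 13 1 8 9 3 5 10 12 2]
After op 7 (out_shuffle): [6 8 4 9 7 3 0 5 11 10 13 12 1 2]
After op 8 (cut(8)): [11 10 13 12 1 2 6 8 4 9 7 3 0 5]
Card 12 is at position 3.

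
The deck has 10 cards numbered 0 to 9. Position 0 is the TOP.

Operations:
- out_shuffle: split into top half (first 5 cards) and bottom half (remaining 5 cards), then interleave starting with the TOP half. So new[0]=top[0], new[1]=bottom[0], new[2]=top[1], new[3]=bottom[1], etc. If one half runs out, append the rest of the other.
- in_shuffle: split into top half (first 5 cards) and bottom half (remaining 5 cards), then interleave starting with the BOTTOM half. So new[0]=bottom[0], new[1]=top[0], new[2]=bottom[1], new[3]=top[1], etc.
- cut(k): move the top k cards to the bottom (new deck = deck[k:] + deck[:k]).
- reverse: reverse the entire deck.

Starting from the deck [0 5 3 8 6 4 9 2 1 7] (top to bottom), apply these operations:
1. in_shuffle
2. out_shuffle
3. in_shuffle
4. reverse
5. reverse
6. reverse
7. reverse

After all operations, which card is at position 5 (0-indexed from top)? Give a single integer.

After op 1 (in_shuffle): [4 0 9 5 2 3 1 8 7 6]
After op 2 (out_shuffle): [4 3 0 1 9 8 5 7 2 6]
After op 3 (in_shuffle): [8 4 5 3 7 0 2 1 6 9]
After op 4 (reverse): [9 6 1 2 0 7 3 5 4 8]
After op 5 (reverse): [8 4 5 3 7 0 2 1 6 9]
After op 6 (reverse): [9 6 1 2 0 7 3 5 4 8]
After op 7 (reverse): [8 4 5 3 7 0 2 1 6 9]
Position 5: card 0.

Answer: 0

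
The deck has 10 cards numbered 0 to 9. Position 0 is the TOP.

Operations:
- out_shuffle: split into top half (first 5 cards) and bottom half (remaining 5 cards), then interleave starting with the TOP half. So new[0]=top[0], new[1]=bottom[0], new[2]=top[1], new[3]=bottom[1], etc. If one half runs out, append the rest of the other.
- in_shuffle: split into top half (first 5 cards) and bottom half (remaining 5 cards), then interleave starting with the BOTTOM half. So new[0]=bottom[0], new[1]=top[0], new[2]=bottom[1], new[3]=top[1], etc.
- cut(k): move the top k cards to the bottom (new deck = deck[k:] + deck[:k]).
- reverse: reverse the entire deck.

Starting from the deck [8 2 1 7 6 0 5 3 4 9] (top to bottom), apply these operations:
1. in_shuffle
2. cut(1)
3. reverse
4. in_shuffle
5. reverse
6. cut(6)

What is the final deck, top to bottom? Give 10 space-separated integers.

Answer: 6 3 0 1 4 8 7 5 9 2

Derivation:
After op 1 (in_shuffle): [0 8 5 2 3 1 4 7 9 6]
After op 2 (cut(1)): [8 5 2 3 1 4 7 9 6 0]
After op 3 (reverse): [0 6 9 7 4 1 3 2 5 8]
After op 4 (in_shuffle): [1 0 3 6 2 9 5 7 8 4]
After op 5 (reverse): [4 8 7 5 9 2 6 3 0 1]
After op 6 (cut(6)): [6 3 0 1 4 8 7 5 9 2]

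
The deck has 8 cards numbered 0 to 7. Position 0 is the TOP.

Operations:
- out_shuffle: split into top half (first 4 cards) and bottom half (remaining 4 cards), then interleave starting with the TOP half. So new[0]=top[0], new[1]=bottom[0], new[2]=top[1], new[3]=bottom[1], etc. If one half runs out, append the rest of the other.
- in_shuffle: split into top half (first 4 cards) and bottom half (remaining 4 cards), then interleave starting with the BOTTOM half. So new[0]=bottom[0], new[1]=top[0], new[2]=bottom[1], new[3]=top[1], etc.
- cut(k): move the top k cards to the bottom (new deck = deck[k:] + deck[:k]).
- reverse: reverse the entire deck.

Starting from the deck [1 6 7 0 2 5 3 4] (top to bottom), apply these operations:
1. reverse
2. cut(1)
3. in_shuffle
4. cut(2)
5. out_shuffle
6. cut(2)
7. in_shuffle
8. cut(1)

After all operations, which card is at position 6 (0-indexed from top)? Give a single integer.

Answer: 7

Derivation:
After op 1 (reverse): [4 3 5 2 0 7 6 1]
After op 2 (cut(1)): [3 5 2 0 7 6 1 4]
After op 3 (in_shuffle): [7 3 6 5 1 2 4 0]
After op 4 (cut(2)): [6 5 1 2 4 0 7 3]
After op 5 (out_shuffle): [6 4 5 0 1 7 2 3]
After op 6 (cut(2)): [5 0 1 7 2 3 6 4]
After op 7 (in_shuffle): [2 5 3 0 6 1 4 7]
After op 8 (cut(1)): [5 3 0 6 1 4 7 2]
Position 6: card 7.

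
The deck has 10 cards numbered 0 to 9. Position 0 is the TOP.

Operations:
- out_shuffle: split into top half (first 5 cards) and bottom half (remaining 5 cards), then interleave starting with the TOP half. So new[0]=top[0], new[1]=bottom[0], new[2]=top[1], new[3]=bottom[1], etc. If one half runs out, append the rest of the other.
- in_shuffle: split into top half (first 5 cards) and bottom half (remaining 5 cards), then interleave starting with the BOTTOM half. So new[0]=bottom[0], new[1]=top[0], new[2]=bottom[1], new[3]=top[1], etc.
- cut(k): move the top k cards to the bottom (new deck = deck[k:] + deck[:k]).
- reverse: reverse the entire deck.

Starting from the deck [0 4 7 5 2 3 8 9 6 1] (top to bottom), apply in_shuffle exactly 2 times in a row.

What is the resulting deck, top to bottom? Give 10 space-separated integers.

After op 1 (in_shuffle): [3 0 8 4 9 7 6 5 1 2]
After op 2 (in_shuffle): [7 3 6 0 5 8 1 4 2 9]

Answer: 7 3 6 0 5 8 1 4 2 9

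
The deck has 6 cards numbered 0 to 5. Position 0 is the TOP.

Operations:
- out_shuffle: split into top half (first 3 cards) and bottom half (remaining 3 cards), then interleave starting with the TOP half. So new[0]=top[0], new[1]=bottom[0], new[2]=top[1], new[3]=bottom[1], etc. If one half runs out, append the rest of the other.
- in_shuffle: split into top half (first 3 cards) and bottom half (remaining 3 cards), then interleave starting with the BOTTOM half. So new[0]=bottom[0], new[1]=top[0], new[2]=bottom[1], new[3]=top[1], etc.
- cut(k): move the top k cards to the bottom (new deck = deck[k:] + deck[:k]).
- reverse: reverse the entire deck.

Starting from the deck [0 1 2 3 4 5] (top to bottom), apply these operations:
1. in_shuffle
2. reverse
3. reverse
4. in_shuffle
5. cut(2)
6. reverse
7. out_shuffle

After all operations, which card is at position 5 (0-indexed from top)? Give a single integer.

After op 1 (in_shuffle): [3 0 4 1 5 2]
After op 2 (reverse): [2 5 1 4 0 3]
After op 3 (reverse): [3 0 4 1 5 2]
After op 4 (in_shuffle): [1 3 5 0 2 4]
After op 5 (cut(2)): [5 0 2 4 1 3]
After op 6 (reverse): [3 1 4 2 0 5]
After op 7 (out_shuffle): [3 2 1 0 4 5]
Position 5: card 5.

Answer: 5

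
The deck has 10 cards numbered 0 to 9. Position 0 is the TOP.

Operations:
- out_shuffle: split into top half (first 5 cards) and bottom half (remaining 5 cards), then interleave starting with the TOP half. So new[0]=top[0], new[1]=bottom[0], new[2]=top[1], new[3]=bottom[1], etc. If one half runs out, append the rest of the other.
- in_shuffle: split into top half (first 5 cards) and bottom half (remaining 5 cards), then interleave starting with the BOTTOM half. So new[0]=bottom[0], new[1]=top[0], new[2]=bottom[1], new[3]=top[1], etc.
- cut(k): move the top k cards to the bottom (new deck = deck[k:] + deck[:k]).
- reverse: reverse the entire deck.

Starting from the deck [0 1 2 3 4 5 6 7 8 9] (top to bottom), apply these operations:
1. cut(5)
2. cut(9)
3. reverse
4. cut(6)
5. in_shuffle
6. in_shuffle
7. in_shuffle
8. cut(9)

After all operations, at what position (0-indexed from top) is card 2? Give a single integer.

After op 1 (cut(5)): [5 6 7 8 9 0 1 2 3 4]
After op 2 (cut(9)): [4 5 6 7 8 9 0 1 2 3]
After op 3 (reverse): [3 2 1 0 9 8 7 6 5 4]
After op 4 (cut(6)): [7 6 5 4 3 2 1 0 9 8]
After op 5 (in_shuffle): [2 7 1 6 0 5 9 4 8 3]
After op 6 (in_shuffle): [5 2 9 7 4 1 8 6 3 0]
After op 7 (in_shuffle): [1 5 8 2 6 9 3 7 0 4]
After op 8 (cut(9)): [4 1 5 8 2 6 9 3 7 0]
Card 2 is at position 4.

Answer: 4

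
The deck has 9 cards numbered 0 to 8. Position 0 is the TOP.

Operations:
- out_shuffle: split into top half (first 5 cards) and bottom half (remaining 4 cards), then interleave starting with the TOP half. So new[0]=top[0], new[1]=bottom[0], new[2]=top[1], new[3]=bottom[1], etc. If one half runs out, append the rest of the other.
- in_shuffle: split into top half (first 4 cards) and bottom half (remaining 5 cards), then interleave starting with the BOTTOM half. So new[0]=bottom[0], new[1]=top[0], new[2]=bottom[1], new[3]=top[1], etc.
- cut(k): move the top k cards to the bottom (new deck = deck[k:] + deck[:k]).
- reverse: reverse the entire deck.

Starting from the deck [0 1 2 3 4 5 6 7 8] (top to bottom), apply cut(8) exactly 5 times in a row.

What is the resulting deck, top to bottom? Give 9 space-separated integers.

After op 1 (cut(8)): [8 0 1 2 3 4 5 6 7]
After op 2 (cut(8)): [7 8 0 1 2 3 4 5 6]
After op 3 (cut(8)): [6 7 8 0 1 2 3 4 5]
After op 4 (cut(8)): [5 6 7 8 0 1 2 3 4]
After op 5 (cut(8)): [4 5 6 7 8 0 1 2 3]

Answer: 4 5 6 7 8 0 1 2 3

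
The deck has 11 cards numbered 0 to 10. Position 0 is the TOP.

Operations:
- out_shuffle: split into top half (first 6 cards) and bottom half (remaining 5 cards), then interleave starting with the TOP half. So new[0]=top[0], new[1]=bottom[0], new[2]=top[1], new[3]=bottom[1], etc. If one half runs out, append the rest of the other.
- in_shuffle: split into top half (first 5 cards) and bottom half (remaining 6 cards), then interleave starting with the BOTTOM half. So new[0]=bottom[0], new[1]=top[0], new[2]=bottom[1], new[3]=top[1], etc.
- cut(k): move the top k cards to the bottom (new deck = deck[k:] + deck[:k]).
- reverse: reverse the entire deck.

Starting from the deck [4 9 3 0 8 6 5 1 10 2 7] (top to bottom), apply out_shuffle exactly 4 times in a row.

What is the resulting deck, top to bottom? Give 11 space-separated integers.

After op 1 (out_shuffle): [4 5 9 1 3 10 0 2 8 7 6]
After op 2 (out_shuffle): [4 0 5 2 9 8 1 7 3 6 10]
After op 3 (out_shuffle): [4 1 0 7 5 3 2 6 9 10 8]
After op 4 (out_shuffle): [4 2 1 6 0 9 7 10 5 8 3]

Answer: 4 2 1 6 0 9 7 10 5 8 3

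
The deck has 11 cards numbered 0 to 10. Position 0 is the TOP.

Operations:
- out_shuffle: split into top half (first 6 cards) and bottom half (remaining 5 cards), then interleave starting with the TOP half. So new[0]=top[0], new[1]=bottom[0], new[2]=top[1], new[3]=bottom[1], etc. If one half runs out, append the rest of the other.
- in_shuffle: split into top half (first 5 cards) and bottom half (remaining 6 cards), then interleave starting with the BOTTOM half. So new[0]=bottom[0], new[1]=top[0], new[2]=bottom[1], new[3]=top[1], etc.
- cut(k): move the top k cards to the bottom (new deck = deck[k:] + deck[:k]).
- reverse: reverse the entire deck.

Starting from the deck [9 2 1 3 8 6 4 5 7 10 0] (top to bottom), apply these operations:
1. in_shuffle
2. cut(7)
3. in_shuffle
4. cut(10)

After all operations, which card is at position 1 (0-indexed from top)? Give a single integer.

Answer: 9

Derivation:
After op 1 (in_shuffle): [6 9 4 2 5 1 7 3 10 8 0]
After op 2 (cut(7)): [3 10 8 0 6 9 4 2 5 1 7]
After op 3 (in_shuffle): [9 3 4 10 2 8 5 0 1 6 7]
After op 4 (cut(10)): [7 9 3 4 10 2 8 5 0 1 6]
Position 1: card 9.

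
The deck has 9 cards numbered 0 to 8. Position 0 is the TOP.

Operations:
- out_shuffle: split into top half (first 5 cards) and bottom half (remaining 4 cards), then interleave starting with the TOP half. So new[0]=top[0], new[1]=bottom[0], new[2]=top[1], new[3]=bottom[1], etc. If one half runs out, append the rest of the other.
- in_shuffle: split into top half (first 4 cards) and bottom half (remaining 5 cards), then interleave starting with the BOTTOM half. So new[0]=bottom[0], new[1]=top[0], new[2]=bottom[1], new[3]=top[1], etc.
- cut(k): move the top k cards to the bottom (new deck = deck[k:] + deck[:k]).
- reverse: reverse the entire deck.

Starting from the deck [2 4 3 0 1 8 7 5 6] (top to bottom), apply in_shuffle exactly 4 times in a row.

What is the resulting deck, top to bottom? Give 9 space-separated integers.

Answer: 0 5 3 7 4 8 2 1 6

Derivation:
After op 1 (in_shuffle): [1 2 8 4 7 3 5 0 6]
After op 2 (in_shuffle): [7 1 3 2 5 8 0 4 6]
After op 3 (in_shuffle): [5 7 8 1 0 3 4 2 6]
After op 4 (in_shuffle): [0 5 3 7 4 8 2 1 6]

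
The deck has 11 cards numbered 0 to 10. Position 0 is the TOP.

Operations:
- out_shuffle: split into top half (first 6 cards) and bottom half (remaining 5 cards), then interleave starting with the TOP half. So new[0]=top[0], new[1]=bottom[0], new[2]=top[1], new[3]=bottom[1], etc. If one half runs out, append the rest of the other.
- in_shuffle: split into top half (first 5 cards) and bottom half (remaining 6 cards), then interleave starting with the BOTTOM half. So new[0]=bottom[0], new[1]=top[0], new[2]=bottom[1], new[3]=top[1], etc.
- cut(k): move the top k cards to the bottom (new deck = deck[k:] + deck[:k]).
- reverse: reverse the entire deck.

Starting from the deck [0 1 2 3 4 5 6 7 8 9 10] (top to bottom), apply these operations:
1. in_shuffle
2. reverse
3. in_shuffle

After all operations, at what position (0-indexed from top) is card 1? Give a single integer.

Answer: 4

Derivation:
After op 1 (in_shuffle): [5 0 6 1 7 2 8 3 9 4 10]
After op 2 (reverse): [10 4 9 3 8 2 7 1 6 0 5]
After op 3 (in_shuffle): [2 10 7 4 1 9 6 3 0 8 5]
Card 1 is at position 4.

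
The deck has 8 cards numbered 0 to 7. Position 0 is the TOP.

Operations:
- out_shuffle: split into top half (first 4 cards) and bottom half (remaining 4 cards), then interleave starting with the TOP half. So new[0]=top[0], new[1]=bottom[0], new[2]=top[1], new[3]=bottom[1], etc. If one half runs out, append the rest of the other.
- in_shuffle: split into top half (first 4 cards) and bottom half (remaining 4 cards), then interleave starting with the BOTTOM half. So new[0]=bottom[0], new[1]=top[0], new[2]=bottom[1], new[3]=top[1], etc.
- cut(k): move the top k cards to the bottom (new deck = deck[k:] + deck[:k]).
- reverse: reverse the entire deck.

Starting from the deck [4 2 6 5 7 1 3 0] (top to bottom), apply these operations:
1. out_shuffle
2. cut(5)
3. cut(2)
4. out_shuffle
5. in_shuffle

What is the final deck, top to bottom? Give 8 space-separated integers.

After op 1 (out_shuffle): [4 7 2 1 6 3 5 0]
After op 2 (cut(5)): [3 5 0 4 7 2 1 6]
After op 3 (cut(2)): [0 4 7 2 1 6 3 5]
After op 4 (out_shuffle): [0 1 4 6 7 3 2 5]
After op 5 (in_shuffle): [7 0 3 1 2 4 5 6]

Answer: 7 0 3 1 2 4 5 6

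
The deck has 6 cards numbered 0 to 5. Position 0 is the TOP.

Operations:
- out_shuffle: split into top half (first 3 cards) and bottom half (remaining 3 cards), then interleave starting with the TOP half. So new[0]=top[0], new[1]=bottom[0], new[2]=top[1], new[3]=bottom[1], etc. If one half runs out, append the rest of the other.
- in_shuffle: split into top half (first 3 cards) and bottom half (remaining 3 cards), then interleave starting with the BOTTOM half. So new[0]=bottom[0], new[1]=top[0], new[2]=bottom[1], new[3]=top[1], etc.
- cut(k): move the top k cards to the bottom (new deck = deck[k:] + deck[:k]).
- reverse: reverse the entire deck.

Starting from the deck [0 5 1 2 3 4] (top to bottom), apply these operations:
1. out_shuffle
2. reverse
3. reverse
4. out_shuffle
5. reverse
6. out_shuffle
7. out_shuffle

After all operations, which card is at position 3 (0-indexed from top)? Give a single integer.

Answer: 1

Derivation:
After op 1 (out_shuffle): [0 2 5 3 1 4]
After op 2 (reverse): [4 1 3 5 2 0]
After op 3 (reverse): [0 2 5 3 1 4]
After op 4 (out_shuffle): [0 3 2 1 5 4]
After op 5 (reverse): [4 5 1 2 3 0]
After op 6 (out_shuffle): [4 2 5 3 1 0]
After op 7 (out_shuffle): [4 3 2 1 5 0]
Position 3: card 1.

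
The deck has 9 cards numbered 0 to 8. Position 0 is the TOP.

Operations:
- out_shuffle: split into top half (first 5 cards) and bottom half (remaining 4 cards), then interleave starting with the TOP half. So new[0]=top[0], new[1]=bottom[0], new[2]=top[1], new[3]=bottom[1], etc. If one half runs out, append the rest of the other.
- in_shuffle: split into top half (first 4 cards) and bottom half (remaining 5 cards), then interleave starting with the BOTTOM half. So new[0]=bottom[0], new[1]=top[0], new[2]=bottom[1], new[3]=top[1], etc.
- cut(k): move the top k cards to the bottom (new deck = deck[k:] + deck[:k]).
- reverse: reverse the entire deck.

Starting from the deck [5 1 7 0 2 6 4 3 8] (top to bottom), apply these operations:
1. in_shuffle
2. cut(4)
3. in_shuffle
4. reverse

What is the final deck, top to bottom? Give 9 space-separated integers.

After op 1 (in_shuffle): [2 5 6 1 4 7 3 0 8]
After op 2 (cut(4)): [4 7 3 0 8 2 5 6 1]
After op 3 (in_shuffle): [8 4 2 7 5 3 6 0 1]
After op 4 (reverse): [1 0 6 3 5 7 2 4 8]

Answer: 1 0 6 3 5 7 2 4 8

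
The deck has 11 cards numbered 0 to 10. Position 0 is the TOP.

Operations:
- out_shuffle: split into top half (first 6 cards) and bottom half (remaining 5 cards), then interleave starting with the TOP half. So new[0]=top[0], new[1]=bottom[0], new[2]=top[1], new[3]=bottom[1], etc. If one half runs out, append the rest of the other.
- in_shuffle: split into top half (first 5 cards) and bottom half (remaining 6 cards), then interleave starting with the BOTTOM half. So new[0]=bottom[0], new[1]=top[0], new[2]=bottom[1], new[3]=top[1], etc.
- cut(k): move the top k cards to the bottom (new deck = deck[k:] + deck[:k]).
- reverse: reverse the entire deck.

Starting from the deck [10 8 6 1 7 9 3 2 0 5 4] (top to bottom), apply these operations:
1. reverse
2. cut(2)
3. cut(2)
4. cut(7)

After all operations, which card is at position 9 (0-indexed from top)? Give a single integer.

After op 1 (reverse): [4 5 0 2 3 9 7 1 6 8 10]
After op 2 (cut(2)): [0 2 3 9 7 1 6 8 10 4 5]
After op 3 (cut(2)): [3 9 7 1 6 8 10 4 5 0 2]
After op 4 (cut(7)): [4 5 0 2 3 9 7 1 6 8 10]
Position 9: card 8.

Answer: 8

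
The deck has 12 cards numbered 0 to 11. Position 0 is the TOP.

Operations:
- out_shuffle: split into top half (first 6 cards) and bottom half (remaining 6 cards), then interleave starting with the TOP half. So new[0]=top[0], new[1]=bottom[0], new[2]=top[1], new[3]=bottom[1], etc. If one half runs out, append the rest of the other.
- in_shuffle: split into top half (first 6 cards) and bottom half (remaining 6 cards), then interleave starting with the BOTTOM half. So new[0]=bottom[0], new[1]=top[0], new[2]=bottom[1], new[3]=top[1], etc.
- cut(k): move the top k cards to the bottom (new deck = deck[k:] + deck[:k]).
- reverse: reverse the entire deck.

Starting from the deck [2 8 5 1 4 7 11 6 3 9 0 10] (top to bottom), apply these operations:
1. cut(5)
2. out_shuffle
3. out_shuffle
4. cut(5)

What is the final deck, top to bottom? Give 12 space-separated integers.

Answer: 9 2 1 6 0 8 4 7 3 10 5 11

Derivation:
After op 1 (cut(5)): [7 11 6 3 9 0 10 2 8 5 1 4]
After op 2 (out_shuffle): [7 10 11 2 6 8 3 5 9 1 0 4]
After op 3 (out_shuffle): [7 3 10 5 11 9 2 1 6 0 8 4]
After op 4 (cut(5)): [9 2 1 6 0 8 4 7 3 10 5 11]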